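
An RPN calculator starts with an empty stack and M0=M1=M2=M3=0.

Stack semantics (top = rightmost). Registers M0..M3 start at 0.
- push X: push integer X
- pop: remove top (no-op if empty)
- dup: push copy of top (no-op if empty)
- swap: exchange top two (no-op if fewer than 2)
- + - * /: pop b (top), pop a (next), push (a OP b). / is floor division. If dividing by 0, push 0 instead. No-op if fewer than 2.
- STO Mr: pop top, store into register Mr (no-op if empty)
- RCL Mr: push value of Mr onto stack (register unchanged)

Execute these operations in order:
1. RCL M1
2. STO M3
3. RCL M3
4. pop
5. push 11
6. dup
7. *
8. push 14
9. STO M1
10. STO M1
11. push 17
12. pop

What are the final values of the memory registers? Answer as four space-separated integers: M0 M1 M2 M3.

Answer: 0 121 0 0

Derivation:
After op 1 (RCL M1): stack=[0] mem=[0,0,0,0]
After op 2 (STO M3): stack=[empty] mem=[0,0,0,0]
After op 3 (RCL M3): stack=[0] mem=[0,0,0,0]
After op 4 (pop): stack=[empty] mem=[0,0,0,0]
After op 5 (push 11): stack=[11] mem=[0,0,0,0]
After op 6 (dup): stack=[11,11] mem=[0,0,0,0]
After op 7 (*): stack=[121] mem=[0,0,0,0]
After op 8 (push 14): stack=[121,14] mem=[0,0,0,0]
After op 9 (STO M1): stack=[121] mem=[0,14,0,0]
After op 10 (STO M1): stack=[empty] mem=[0,121,0,0]
After op 11 (push 17): stack=[17] mem=[0,121,0,0]
After op 12 (pop): stack=[empty] mem=[0,121,0,0]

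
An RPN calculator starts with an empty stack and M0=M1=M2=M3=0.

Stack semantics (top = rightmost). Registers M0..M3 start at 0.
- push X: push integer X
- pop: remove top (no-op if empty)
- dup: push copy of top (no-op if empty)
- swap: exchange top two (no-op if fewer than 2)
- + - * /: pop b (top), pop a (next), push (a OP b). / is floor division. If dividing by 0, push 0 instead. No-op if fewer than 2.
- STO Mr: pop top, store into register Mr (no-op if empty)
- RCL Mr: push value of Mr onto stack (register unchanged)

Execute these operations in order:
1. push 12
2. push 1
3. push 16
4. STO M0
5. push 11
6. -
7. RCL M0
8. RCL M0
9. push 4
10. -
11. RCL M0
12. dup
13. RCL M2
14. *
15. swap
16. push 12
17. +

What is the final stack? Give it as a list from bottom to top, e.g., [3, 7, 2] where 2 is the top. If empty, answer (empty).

Answer: [12, -10, 16, 12, 0, 28]

Derivation:
After op 1 (push 12): stack=[12] mem=[0,0,0,0]
After op 2 (push 1): stack=[12,1] mem=[0,0,0,0]
After op 3 (push 16): stack=[12,1,16] mem=[0,0,0,0]
After op 4 (STO M0): stack=[12,1] mem=[16,0,0,0]
After op 5 (push 11): stack=[12,1,11] mem=[16,0,0,0]
After op 6 (-): stack=[12,-10] mem=[16,0,0,0]
After op 7 (RCL M0): stack=[12,-10,16] mem=[16,0,0,0]
After op 8 (RCL M0): stack=[12,-10,16,16] mem=[16,0,0,0]
After op 9 (push 4): stack=[12,-10,16,16,4] mem=[16,0,0,0]
After op 10 (-): stack=[12,-10,16,12] mem=[16,0,0,0]
After op 11 (RCL M0): stack=[12,-10,16,12,16] mem=[16,0,0,0]
After op 12 (dup): stack=[12,-10,16,12,16,16] mem=[16,0,0,0]
After op 13 (RCL M2): stack=[12,-10,16,12,16,16,0] mem=[16,0,0,0]
After op 14 (*): stack=[12,-10,16,12,16,0] mem=[16,0,0,0]
After op 15 (swap): stack=[12,-10,16,12,0,16] mem=[16,0,0,0]
After op 16 (push 12): stack=[12,-10,16,12,0,16,12] mem=[16,0,0,0]
After op 17 (+): stack=[12,-10,16,12,0,28] mem=[16,0,0,0]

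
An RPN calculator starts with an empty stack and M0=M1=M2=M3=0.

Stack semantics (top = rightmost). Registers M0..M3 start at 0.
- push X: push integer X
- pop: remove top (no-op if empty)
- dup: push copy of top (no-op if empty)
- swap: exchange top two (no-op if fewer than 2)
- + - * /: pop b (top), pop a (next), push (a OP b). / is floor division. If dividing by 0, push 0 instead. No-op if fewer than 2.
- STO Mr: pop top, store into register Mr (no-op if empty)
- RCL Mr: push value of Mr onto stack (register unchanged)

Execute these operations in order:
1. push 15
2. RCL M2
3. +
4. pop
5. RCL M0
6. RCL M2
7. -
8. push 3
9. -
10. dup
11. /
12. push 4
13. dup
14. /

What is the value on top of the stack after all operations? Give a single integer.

After op 1 (push 15): stack=[15] mem=[0,0,0,0]
After op 2 (RCL M2): stack=[15,0] mem=[0,0,0,0]
After op 3 (+): stack=[15] mem=[0,0,0,0]
After op 4 (pop): stack=[empty] mem=[0,0,0,0]
After op 5 (RCL M0): stack=[0] mem=[0,0,0,0]
After op 6 (RCL M2): stack=[0,0] mem=[0,0,0,0]
After op 7 (-): stack=[0] mem=[0,0,0,0]
After op 8 (push 3): stack=[0,3] mem=[0,0,0,0]
After op 9 (-): stack=[-3] mem=[0,0,0,0]
After op 10 (dup): stack=[-3,-3] mem=[0,0,0,0]
After op 11 (/): stack=[1] mem=[0,0,0,0]
After op 12 (push 4): stack=[1,4] mem=[0,0,0,0]
After op 13 (dup): stack=[1,4,4] mem=[0,0,0,0]
After op 14 (/): stack=[1,1] mem=[0,0,0,0]

Answer: 1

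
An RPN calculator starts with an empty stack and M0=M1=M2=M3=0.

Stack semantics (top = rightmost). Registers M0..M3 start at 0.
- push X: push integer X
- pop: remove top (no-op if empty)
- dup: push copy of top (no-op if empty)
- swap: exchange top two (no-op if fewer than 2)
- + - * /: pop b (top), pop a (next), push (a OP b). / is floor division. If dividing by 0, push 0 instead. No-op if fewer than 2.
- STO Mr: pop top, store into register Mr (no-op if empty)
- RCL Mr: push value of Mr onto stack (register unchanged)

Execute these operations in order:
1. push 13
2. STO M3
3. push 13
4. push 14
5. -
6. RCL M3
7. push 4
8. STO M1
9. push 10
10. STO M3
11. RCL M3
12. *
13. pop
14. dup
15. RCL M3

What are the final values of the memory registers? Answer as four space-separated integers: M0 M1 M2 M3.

After op 1 (push 13): stack=[13] mem=[0,0,0,0]
After op 2 (STO M3): stack=[empty] mem=[0,0,0,13]
After op 3 (push 13): stack=[13] mem=[0,0,0,13]
After op 4 (push 14): stack=[13,14] mem=[0,0,0,13]
After op 5 (-): stack=[-1] mem=[0,0,0,13]
After op 6 (RCL M3): stack=[-1,13] mem=[0,0,0,13]
After op 7 (push 4): stack=[-1,13,4] mem=[0,0,0,13]
After op 8 (STO M1): stack=[-1,13] mem=[0,4,0,13]
After op 9 (push 10): stack=[-1,13,10] mem=[0,4,0,13]
After op 10 (STO M3): stack=[-1,13] mem=[0,4,0,10]
After op 11 (RCL M3): stack=[-1,13,10] mem=[0,4,0,10]
After op 12 (*): stack=[-1,130] mem=[0,4,0,10]
After op 13 (pop): stack=[-1] mem=[0,4,0,10]
After op 14 (dup): stack=[-1,-1] mem=[0,4,0,10]
After op 15 (RCL M3): stack=[-1,-1,10] mem=[0,4,0,10]

Answer: 0 4 0 10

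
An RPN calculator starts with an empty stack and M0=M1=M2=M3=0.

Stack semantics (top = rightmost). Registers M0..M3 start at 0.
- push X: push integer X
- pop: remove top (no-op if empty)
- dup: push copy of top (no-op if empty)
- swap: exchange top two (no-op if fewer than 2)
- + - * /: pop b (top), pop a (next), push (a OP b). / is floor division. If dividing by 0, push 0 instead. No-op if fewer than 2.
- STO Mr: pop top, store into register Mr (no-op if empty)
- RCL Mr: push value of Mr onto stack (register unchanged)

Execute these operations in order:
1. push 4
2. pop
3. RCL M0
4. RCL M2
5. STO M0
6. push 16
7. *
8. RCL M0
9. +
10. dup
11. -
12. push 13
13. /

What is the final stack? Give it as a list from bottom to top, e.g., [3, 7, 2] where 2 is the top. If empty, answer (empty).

Answer: [0]

Derivation:
After op 1 (push 4): stack=[4] mem=[0,0,0,0]
After op 2 (pop): stack=[empty] mem=[0,0,0,0]
After op 3 (RCL M0): stack=[0] mem=[0,0,0,0]
After op 4 (RCL M2): stack=[0,0] mem=[0,0,0,0]
After op 5 (STO M0): stack=[0] mem=[0,0,0,0]
After op 6 (push 16): stack=[0,16] mem=[0,0,0,0]
After op 7 (*): stack=[0] mem=[0,0,0,0]
After op 8 (RCL M0): stack=[0,0] mem=[0,0,0,0]
After op 9 (+): stack=[0] mem=[0,0,0,0]
After op 10 (dup): stack=[0,0] mem=[0,0,0,0]
After op 11 (-): stack=[0] mem=[0,0,0,0]
After op 12 (push 13): stack=[0,13] mem=[0,0,0,0]
After op 13 (/): stack=[0] mem=[0,0,0,0]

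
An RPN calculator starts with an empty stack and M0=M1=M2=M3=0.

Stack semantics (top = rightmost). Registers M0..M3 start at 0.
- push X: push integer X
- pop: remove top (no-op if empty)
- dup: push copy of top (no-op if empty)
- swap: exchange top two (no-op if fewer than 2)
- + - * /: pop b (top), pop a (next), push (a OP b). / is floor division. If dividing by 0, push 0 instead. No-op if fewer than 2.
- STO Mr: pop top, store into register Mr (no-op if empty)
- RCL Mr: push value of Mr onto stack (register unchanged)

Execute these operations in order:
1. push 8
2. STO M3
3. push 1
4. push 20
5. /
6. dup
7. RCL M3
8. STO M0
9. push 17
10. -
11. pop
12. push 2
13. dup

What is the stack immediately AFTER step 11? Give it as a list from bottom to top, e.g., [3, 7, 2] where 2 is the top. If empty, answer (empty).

After op 1 (push 8): stack=[8] mem=[0,0,0,0]
After op 2 (STO M3): stack=[empty] mem=[0,0,0,8]
After op 3 (push 1): stack=[1] mem=[0,0,0,8]
After op 4 (push 20): stack=[1,20] mem=[0,0,0,8]
After op 5 (/): stack=[0] mem=[0,0,0,8]
After op 6 (dup): stack=[0,0] mem=[0,0,0,8]
After op 7 (RCL M3): stack=[0,0,8] mem=[0,0,0,8]
After op 8 (STO M0): stack=[0,0] mem=[8,0,0,8]
After op 9 (push 17): stack=[0,0,17] mem=[8,0,0,8]
After op 10 (-): stack=[0,-17] mem=[8,0,0,8]
After op 11 (pop): stack=[0] mem=[8,0,0,8]

[0]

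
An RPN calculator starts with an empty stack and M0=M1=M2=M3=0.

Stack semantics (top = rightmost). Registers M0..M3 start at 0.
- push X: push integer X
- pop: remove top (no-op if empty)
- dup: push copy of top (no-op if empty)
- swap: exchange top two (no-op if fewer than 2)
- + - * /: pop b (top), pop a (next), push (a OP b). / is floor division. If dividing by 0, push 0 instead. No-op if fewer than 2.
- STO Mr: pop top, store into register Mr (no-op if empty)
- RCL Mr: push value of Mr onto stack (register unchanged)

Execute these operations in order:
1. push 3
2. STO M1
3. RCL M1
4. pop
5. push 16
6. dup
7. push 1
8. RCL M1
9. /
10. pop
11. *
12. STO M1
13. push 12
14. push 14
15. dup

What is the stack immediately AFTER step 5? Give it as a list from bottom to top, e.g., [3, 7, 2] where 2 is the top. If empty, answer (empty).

After op 1 (push 3): stack=[3] mem=[0,0,0,0]
After op 2 (STO M1): stack=[empty] mem=[0,3,0,0]
After op 3 (RCL M1): stack=[3] mem=[0,3,0,0]
After op 4 (pop): stack=[empty] mem=[0,3,0,0]
After op 5 (push 16): stack=[16] mem=[0,3,0,0]

[16]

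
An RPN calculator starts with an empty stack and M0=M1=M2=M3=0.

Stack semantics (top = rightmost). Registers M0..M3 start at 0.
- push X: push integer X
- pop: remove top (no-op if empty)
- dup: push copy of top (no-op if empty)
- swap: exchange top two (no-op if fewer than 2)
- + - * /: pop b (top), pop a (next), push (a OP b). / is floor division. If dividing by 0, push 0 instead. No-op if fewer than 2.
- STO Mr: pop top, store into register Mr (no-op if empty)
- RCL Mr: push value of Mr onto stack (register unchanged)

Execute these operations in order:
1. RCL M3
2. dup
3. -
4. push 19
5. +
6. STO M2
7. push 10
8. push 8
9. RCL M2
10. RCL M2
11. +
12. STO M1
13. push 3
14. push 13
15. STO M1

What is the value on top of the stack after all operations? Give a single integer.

After op 1 (RCL M3): stack=[0] mem=[0,0,0,0]
After op 2 (dup): stack=[0,0] mem=[0,0,0,0]
After op 3 (-): stack=[0] mem=[0,0,0,0]
After op 4 (push 19): stack=[0,19] mem=[0,0,0,0]
After op 5 (+): stack=[19] mem=[0,0,0,0]
After op 6 (STO M2): stack=[empty] mem=[0,0,19,0]
After op 7 (push 10): stack=[10] mem=[0,0,19,0]
After op 8 (push 8): stack=[10,8] mem=[0,0,19,0]
After op 9 (RCL M2): stack=[10,8,19] mem=[0,0,19,0]
After op 10 (RCL M2): stack=[10,8,19,19] mem=[0,0,19,0]
After op 11 (+): stack=[10,8,38] mem=[0,0,19,0]
After op 12 (STO M1): stack=[10,8] mem=[0,38,19,0]
After op 13 (push 3): stack=[10,8,3] mem=[0,38,19,0]
After op 14 (push 13): stack=[10,8,3,13] mem=[0,38,19,0]
After op 15 (STO M1): stack=[10,8,3] mem=[0,13,19,0]

Answer: 3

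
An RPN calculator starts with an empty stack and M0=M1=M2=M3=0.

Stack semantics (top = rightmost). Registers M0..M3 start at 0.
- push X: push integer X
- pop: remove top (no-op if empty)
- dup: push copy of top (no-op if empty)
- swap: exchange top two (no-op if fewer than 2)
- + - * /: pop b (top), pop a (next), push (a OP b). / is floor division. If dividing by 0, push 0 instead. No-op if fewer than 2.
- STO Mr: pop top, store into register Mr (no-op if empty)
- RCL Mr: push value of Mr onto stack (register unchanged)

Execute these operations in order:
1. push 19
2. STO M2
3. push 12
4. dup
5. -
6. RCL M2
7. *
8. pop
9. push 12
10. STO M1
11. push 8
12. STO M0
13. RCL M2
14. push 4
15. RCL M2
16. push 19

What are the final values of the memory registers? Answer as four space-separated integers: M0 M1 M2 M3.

After op 1 (push 19): stack=[19] mem=[0,0,0,0]
After op 2 (STO M2): stack=[empty] mem=[0,0,19,0]
After op 3 (push 12): stack=[12] mem=[0,0,19,0]
After op 4 (dup): stack=[12,12] mem=[0,0,19,0]
After op 5 (-): stack=[0] mem=[0,0,19,0]
After op 6 (RCL M2): stack=[0,19] mem=[0,0,19,0]
After op 7 (*): stack=[0] mem=[0,0,19,0]
After op 8 (pop): stack=[empty] mem=[0,0,19,0]
After op 9 (push 12): stack=[12] mem=[0,0,19,0]
After op 10 (STO M1): stack=[empty] mem=[0,12,19,0]
After op 11 (push 8): stack=[8] mem=[0,12,19,0]
After op 12 (STO M0): stack=[empty] mem=[8,12,19,0]
After op 13 (RCL M2): stack=[19] mem=[8,12,19,0]
After op 14 (push 4): stack=[19,4] mem=[8,12,19,0]
After op 15 (RCL M2): stack=[19,4,19] mem=[8,12,19,0]
After op 16 (push 19): stack=[19,4,19,19] mem=[8,12,19,0]

Answer: 8 12 19 0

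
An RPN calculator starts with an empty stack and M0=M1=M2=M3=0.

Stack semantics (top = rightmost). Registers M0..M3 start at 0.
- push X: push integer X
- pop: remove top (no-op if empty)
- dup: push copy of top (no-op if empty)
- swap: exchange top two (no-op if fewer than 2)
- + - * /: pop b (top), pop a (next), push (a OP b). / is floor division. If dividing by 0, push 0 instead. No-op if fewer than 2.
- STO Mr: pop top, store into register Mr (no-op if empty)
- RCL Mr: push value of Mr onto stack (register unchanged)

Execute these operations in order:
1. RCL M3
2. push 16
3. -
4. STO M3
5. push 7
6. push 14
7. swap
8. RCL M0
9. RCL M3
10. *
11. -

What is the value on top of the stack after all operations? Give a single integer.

Answer: 7

Derivation:
After op 1 (RCL M3): stack=[0] mem=[0,0,0,0]
After op 2 (push 16): stack=[0,16] mem=[0,0,0,0]
After op 3 (-): stack=[-16] mem=[0,0,0,0]
After op 4 (STO M3): stack=[empty] mem=[0,0,0,-16]
After op 5 (push 7): stack=[7] mem=[0,0,0,-16]
After op 6 (push 14): stack=[7,14] mem=[0,0,0,-16]
After op 7 (swap): stack=[14,7] mem=[0,0,0,-16]
After op 8 (RCL M0): stack=[14,7,0] mem=[0,0,0,-16]
After op 9 (RCL M3): stack=[14,7,0,-16] mem=[0,0,0,-16]
After op 10 (*): stack=[14,7,0] mem=[0,0,0,-16]
After op 11 (-): stack=[14,7] mem=[0,0,0,-16]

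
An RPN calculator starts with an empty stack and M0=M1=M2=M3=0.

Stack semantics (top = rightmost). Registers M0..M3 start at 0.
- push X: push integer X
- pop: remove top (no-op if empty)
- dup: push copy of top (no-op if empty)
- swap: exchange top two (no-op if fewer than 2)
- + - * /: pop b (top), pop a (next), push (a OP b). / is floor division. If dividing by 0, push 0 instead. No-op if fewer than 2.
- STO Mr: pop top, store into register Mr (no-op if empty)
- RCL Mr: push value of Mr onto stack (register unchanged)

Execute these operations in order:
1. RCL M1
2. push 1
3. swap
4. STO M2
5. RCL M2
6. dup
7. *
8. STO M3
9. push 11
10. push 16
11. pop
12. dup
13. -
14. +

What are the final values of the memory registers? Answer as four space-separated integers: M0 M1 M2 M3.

After op 1 (RCL M1): stack=[0] mem=[0,0,0,0]
After op 2 (push 1): stack=[0,1] mem=[0,0,0,0]
After op 3 (swap): stack=[1,0] mem=[0,0,0,0]
After op 4 (STO M2): stack=[1] mem=[0,0,0,0]
After op 5 (RCL M2): stack=[1,0] mem=[0,0,0,0]
After op 6 (dup): stack=[1,0,0] mem=[0,0,0,0]
After op 7 (*): stack=[1,0] mem=[0,0,0,0]
After op 8 (STO M3): stack=[1] mem=[0,0,0,0]
After op 9 (push 11): stack=[1,11] mem=[0,0,0,0]
After op 10 (push 16): stack=[1,11,16] mem=[0,0,0,0]
After op 11 (pop): stack=[1,11] mem=[0,0,0,0]
After op 12 (dup): stack=[1,11,11] mem=[0,0,0,0]
After op 13 (-): stack=[1,0] mem=[0,0,0,0]
After op 14 (+): stack=[1] mem=[0,0,0,0]

Answer: 0 0 0 0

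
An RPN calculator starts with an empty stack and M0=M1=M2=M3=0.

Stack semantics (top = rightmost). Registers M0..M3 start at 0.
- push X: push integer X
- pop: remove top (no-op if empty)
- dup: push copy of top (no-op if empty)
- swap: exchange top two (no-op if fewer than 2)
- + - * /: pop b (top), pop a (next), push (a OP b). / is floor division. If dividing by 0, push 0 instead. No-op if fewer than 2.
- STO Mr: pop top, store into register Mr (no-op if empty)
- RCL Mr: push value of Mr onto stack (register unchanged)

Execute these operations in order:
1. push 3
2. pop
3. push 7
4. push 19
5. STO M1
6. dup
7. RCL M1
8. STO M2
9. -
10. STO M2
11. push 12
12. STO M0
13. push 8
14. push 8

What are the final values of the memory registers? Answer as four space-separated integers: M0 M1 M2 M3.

After op 1 (push 3): stack=[3] mem=[0,0,0,0]
After op 2 (pop): stack=[empty] mem=[0,0,0,0]
After op 3 (push 7): stack=[7] mem=[0,0,0,0]
After op 4 (push 19): stack=[7,19] mem=[0,0,0,0]
After op 5 (STO M1): stack=[7] mem=[0,19,0,0]
After op 6 (dup): stack=[7,7] mem=[0,19,0,0]
After op 7 (RCL M1): stack=[7,7,19] mem=[0,19,0,0]
After op 8 (STO M2): stack=[7,7] mem=[0,19,19,0]
After op 9 (-): stack=[0] mem=[0,19,19,0]
After op 10 (STO M2): stack=[empty] mem=[0,19,0,0]
After op 11 (push 12): stack=[12] mem=[0,19,0,0]
After op 12 (STO M0): stack=[empty] mem=[12,19,0,0]
After op 13 (push 8): stack=[8] mem=[12,19,0,0]
After op 14 (push 8): stack=[8,8] mem=[12,19,0,0]

Answer: 12 19 0 0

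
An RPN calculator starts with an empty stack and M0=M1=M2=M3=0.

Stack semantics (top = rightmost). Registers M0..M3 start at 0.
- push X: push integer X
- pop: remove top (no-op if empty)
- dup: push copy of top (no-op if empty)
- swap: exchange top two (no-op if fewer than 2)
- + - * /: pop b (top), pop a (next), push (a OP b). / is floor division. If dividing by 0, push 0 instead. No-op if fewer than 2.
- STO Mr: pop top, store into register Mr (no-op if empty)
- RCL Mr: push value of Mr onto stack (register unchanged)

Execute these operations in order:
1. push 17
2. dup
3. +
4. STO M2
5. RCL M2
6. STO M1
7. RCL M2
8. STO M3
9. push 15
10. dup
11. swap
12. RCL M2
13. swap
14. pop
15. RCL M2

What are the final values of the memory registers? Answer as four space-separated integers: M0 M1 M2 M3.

After op 1 (push 17): stack=[17] mem=[0,0,0,0]
After op 2 (dup): stack=[17,17] mem=[0,0,0,0]
After op 3 (+): stack=[34] mem=[0,0,0,0]
After op 4 (STO M2): stack=[empty] mem=[0,0,34,0]
After op 5 (RCL M2): stack=[34] mem=[0,0,34,0]
After op 6 (STO M1): stack=[empty] mem=[0,34,34,0]
After op 7 (RCL M2): stack=[34] mem=[0,34,34,0]
After op 8 (STO M3): stack=[empty] mem=[0,34,34,34]
After op 9 (push 15): stack=[15] mem=[0,34,34,34]
After op 10 (dup): stack=[15,15] mem=[0,34,34,34]
After op 11 (swap): stack=[15,15] mem=[0,34,34,34]
After op 12 (RCL M2): stack=[15,15,34] mem=[0,34,34,34]
After op 13 (swap): stack=[15,34,15] mem=[0,34,34,34]
After op 14 (pop): stack=[15,34] mem=[0,34,34,34]
After op 15 (RCL M2): stack=[15,34,34] mem=[0,34,34,34]

Answer: 0 34 34 34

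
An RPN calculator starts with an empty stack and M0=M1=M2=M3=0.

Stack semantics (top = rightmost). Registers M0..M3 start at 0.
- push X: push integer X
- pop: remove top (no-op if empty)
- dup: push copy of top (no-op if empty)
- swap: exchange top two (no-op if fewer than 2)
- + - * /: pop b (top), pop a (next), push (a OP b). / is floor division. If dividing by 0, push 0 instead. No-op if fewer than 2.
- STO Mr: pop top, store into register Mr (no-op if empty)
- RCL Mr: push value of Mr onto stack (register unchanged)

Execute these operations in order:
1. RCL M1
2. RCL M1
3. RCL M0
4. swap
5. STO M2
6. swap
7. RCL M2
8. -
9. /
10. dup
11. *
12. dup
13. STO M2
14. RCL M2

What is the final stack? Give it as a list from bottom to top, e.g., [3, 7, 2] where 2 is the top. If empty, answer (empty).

Answer: [0, 0]

Derivation:
After op 1 (RCL M1): stack=[0] mem=[0,0,0,0]
After op 2 (RCL M1): stack=[0,0] mem=[0,0,0,0]
After op 3 (RCL M0): stack=[0,0,0] mem=[0,0,0,0]
After op 4 (swap): stack=[0,0,0] mem=[0,0,0,0]
After op 5 (STO M2): stack=[0,0] mem=[0,0,0,0]
After op 6 (swap): stack=[0,0] mem=[0,0,0,0]
After op 7 (RCL M2): stack=[0,0,0] mem=[0,0,0,0]
After op 8 (-): stack=[0,0] mem=[0,0,0,0]
After op 9 (/): stack=[0] mem=[0,0,0,0]
After op 10 (dup): stack=[0,0] mem=[0,0,0,0]
After op 11 (*): stack=[0] mem=[0,0,0,0]
After op 12 (dup): stack=[0,0] mem=[0,0,0,0]
After op 13 (STO M2): stack=[0] mem=[0,0,0,0]
After op 14 (RCL M2): stack=[0,0] mem=[0,0,0,0]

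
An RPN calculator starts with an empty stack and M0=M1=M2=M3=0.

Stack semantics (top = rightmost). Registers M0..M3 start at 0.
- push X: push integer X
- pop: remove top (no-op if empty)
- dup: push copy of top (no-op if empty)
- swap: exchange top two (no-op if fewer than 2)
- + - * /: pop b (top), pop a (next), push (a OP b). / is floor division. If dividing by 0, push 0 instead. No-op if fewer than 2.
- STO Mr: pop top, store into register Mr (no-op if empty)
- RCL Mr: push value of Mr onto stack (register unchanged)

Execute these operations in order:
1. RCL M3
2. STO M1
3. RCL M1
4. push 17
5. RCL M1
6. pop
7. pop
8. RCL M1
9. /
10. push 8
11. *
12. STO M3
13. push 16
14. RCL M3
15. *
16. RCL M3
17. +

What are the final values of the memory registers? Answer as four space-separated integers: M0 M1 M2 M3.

Answer: 0 0 0 0

Derivation:
After op 1 (RCL M3): stack=[0] mem=[0,0,0,0]
After op 2 (STO M1): stack=[empty] mem=[0,0,0,0]
After op 3 (RCL M1): stack=[0] mem=[0,0,0,0]
After op 4 (push 17): stack=[0,17] mem=[0,0,0,0]
After op 5 (RCL M1): stack=[0,17,0] mem=[0,0,0,0]
After op 6 (pop): stack=[0,17] mem=[0,0,0,0]
After op 7 (pop): stack=[0] mem=[0,0,0,0]
After op 8 (RCL M1): stack=[0,0] mem=[0,0,0,0]
After op 9 (/): stack=[0] mem=[0,0,0,0]
After op 10 (push 8): stack=[0,8] mem=[0,0,0,0]
After op 11 (*): stack=[0] mem=[0,0,0,0]
After op 12 (STO M3): stack=[empty] mem=[0,0,0,0]
After op 13 (push 16): stack=[16] mem=[0,0,0,0]
After op 14 (RCL M3): stack=[16,0] mem=[0,0,0,0]
After op 15 (*): stack=[0] mem=[0,0,0,0]
After op 16 (RCL M3): stack=[0,0] mem=[0,0,0,0]
After op 17 (+): stack=[0] mem=[0,0,0,0]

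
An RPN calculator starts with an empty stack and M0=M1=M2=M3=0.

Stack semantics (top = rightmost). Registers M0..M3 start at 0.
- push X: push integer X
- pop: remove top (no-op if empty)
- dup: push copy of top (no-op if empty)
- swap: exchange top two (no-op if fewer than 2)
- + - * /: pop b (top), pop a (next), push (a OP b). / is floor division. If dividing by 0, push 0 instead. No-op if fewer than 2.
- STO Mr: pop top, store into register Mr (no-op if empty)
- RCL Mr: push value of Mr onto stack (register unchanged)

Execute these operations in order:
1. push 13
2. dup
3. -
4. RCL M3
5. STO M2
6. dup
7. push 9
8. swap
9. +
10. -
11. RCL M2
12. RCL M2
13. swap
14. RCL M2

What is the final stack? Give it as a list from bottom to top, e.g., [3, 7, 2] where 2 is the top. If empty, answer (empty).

After op 1 (push 13): stack=[13] mem=[0,0,0,0]
After op 2 (dup): stack=[13,13] mem=[0,0,0,0]
After op 3 (-): stack=[0] mem=[0,0,0,0]
After op 4 (RCL M3): stack=[0,0] mem=[0,0,0,0]
After op 5 (STO M2): stack=[0] mem=[0,0,0,0]
After op 6 (dup): stack=[0,0] mem=[0,0,0,0]
After op 7 (push 9): stack=[0,0,9] mem=[0,0,0,0]
After op 8 (swap): stack=[0,9,0] mem=[0,0,0,0]
After op 9 (+): stack=[0,9] mem=[0,0,0,0]
After op 10 (-): stack=[-9] mem=[0,0,0,0]
After op 11 (RCL M2): stack=[-9,0] mem=[0,0,0,0]
After op 12 (RCL M2): stack=[-9,0,0] mem=[0,0,0,0]
After op 13 (swap): stack=[-9,0,0] mem=[0,0,0,0]
After op 14 (RCL M2): stack=[-9,0,0,0] mem=[0,0,0,0]

Answer: [-9, 0, 0, 0]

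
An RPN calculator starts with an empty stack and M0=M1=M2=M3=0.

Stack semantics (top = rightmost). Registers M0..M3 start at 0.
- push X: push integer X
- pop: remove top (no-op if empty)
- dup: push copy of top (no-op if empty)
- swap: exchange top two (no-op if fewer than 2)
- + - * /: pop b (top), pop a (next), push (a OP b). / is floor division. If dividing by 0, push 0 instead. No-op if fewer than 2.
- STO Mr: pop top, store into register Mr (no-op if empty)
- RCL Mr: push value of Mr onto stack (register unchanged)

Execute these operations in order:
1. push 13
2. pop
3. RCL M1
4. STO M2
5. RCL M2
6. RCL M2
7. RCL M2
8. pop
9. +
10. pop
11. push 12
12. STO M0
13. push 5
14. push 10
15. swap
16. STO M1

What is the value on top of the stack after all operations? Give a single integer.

After op 1 (push 13): stack=[13] mem=[0,0,0,0]
After op 2 (pop): stack=[empty] mem=[0,0,0,0]
After op 3 (RCL M1): stack=[0] mem=[0,0,0,0]
After op 4 (STO M2): stack=[empty] mem=[0,0,0,0]
After op 5 (RCL M2): stack=[0] mem=[0,0,0,0]
After op 6 (RCL M2): stack=[0,0] mem=[0,0,0,0]
After op 7 (RCL M2): stack=[0,0,0] mem=[0,0,0,0]
After op 8 (pop): stack=[0,0] mem=[0,0,0,0]
After op 9 (+): stack=[0] mem=[0,0,0,0]
After op 10 (pop): stack=[empty] mem=[0,0,0,0]
After op 11 (push 12): stack=[12] mem=[0,0,0,0]
After op 12 (STO M0): stack=[empty] mem=[12,0,0,0]
After op 13 (push 5): stack=[5] mem=[12,0,0,0]
After op 14 (push 10): stack=[5,10] mem=[12,0,0,0]
After op 15 (swap): stack=[10,5] mem=[12,0,0,0]
After op 16 (STO M1): stack=[10] mem=[12,5,0,0]

Answer: 10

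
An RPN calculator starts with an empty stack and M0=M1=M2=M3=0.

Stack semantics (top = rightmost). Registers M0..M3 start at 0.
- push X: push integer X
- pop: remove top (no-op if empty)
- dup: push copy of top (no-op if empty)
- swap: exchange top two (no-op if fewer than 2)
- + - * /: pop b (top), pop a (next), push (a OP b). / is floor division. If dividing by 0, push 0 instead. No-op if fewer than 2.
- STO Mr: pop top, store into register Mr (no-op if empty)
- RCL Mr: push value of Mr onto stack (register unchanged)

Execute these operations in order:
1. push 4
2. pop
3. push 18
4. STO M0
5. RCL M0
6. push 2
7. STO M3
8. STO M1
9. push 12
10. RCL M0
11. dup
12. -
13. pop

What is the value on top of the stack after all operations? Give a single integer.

Answer: 12

Derivation:
After op 1 (push 4): stack=[4] mem=[0,0,0,0]
After op 2 (pop): stack=[empty] mem=[0,0,0,0]
After op 3 (push 18): stack=[18] mem=[0,0,0,0]
After op 4 (STO M0): stack=[empty] mem=[18,0,0,0]
After op 5 (RCL M0): stack=[18] mem=[18,0,0,0]
After op 6 (push 2): stack=[18,2] mem=[18,0,0,0]
After op 7 (STO M3): stack=[18] mem=[18,0,0,2]
After op 8 (STO M1): stack=[empty] mem=[18,18,0,2]
After op 9 (push 12): stack=[12] mem=[18,18,0,2]
After op 10 (RCL M0): stack=[12,18] mem=[18,18,0,2]
After op 11 (dup): stack=[12,18,18] mem=[18,18,0,2]
After op 12 (-): stack=[12,0] mem=[18,18,0,2]
After op 13 (pop): stack=[12] mem=[18,18,0,2]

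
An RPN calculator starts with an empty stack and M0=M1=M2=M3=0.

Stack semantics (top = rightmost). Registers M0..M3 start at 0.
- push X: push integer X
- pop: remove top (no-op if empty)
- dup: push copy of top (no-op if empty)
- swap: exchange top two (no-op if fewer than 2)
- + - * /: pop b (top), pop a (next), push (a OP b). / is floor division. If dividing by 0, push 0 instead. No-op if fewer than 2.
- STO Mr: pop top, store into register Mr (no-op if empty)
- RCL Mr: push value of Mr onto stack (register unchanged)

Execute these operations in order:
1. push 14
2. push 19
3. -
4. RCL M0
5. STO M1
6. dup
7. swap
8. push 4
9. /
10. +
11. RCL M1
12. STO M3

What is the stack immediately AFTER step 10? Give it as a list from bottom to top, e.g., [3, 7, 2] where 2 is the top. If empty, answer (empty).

After op 1 (push 14): stack=[14] mem=[0,0,0,0]
After op 2 (push 19): stack=[14,19] mem=[0,0,0,0]
After op 3 (-): stack=[-5] mem=[0,0,0,0]
After op 4 (RCL M0): stack=[-5,0] mem=[0,0,0,0]
After op 5 (STO M1): stack=[-5] mem=[0,0,0,0]
After op 6 (dup): stack=[-5,-5] mem=[0,0,0,0]
After op 7 (swap): stack=[-5,-5] mem=[0,0,0,0]
After op 8 (push 4): stack=[-5,-5,4] mem=[0,0,0,0]
After op 9 (/): stack=[-5,-2] mem=[0,0,0,0]
After op 10 (+): stack=[-7] mem=[0,0,0,0]

[-7]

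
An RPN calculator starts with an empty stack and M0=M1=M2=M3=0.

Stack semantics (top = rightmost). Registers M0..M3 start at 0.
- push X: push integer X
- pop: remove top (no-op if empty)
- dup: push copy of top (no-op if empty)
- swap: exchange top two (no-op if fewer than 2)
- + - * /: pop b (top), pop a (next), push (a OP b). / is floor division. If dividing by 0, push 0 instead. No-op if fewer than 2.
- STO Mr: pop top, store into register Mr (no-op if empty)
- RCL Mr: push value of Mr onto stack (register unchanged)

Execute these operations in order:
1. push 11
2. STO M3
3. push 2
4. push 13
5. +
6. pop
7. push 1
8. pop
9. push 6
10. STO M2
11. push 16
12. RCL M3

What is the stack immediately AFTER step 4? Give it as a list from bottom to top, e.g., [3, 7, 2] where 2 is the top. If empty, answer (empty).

After op 1 (push 11): stack=[11] mem=[0,0,0,0]
After op 2 (STO M3): stack=[empty] mem=[0,0,0,11]
After op 3 (push 2): stack=[2] mem=[0,0,0,11]
After op 4 (push 13): stack=[2,13] mem=[0,0,0,11]

[2, 13]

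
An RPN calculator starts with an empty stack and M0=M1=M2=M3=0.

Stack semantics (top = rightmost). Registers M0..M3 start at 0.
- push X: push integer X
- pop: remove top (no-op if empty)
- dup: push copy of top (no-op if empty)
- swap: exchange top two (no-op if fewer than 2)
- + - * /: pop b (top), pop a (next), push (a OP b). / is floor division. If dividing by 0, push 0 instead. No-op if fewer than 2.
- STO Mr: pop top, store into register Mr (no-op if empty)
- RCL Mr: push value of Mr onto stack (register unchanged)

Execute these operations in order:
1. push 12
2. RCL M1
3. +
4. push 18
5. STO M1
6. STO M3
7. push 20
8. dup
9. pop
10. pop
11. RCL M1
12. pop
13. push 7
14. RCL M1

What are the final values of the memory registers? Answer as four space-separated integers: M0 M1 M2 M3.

Answer: 0 18 0 12

Derivation:
After op 1 (push 12): stack=[12] mem=[0,0,0,0]
After op 2 (RCL M1): stack=[12,0] mem=[0,0,0,0]
After op 3 (+): stack=[12] mem=[0,0,0,0]
After op 4 (push 18): stack=[12,18] mem=[0,0,0,0]
After op 5 (STO M1): stack=[12] mem=[0,18,0,0]
After op 6 (STO M3): stack=[empty] mem=[0,18,0,12]
After op 7 (push 20): stack=[20] mem=[0,18,0,12]
After op 8 (dup): stack=[20,20] mem=[0,18,0,12]
After op 9 (pop): stack=[20] mem=[0,18,0,12]
After op 10 (pop): stack=[empty] mem=[0,18,0,12]
After op 11 (RCL M1): stack=[18] mem=[0,18,0,12]
After op 12 (pop): stack=[empty] mem=[0,18,0,12]
After op 13 (push 7): stack=[7] mem=[0,18,0,12]
After op 14 (RCL M1): stack=[7,18] mem=[0,18,0,12]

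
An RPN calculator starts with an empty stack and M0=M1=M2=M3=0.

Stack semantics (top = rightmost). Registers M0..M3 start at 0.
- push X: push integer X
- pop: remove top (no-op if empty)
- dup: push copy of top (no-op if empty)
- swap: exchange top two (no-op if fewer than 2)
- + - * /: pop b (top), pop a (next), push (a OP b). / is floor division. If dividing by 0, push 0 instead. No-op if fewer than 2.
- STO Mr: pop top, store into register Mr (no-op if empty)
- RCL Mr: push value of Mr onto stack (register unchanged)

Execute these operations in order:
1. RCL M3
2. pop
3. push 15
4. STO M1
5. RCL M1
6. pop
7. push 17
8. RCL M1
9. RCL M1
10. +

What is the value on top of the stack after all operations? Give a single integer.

After op 1 (RCL M3): stack=[0] mem=[0,0,0,0]
After op 2 (pop): stack=[empty] mem=[0,0,0,0]
After op 3 (push 15): stack=[15] mem=[0,0,0,0]
After op 4 (STO M1): stack=[empty] mem=[0,15,0,0]
After op 5 (RCL M1): stack=[15] mem=[0,15,0,0]
After op 6 (pop): stack=[empty] mem=[0,15,0,0]
After op 7 (push 17): stack=[17] mem=[0,15,0,0]
After op 8 (RCL M1): stack=[17,15] mem=[0,15,0,0]
After op 9 (RCL M1): stack=[17,15,15] mem=[0,15,0,0]
After op 10 (+): stack=[17,30] mem=[0,15,0,0]

Answer: 30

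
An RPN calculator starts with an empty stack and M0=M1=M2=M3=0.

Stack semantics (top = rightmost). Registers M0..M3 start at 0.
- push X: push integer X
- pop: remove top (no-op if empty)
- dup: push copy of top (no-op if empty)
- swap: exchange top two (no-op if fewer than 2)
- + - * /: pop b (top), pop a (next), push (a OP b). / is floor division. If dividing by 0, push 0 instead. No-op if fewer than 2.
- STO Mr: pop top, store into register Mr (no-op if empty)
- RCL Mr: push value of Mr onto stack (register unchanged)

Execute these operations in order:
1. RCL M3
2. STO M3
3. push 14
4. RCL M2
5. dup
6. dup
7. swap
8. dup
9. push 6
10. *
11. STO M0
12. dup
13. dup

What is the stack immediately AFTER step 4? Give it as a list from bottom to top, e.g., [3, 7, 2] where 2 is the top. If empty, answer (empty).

After op 1 (RCL M3): stack=[0] mem=[0,0,0,0]
After op 2 (STO M3): stack=[empty] mem=[0,0,0,0]
After op 3 (push 14): stack=[14] mem=[0,0,0,0]
After op 4 (RCL M2): stack=[14,0] mem=[0,0,0,0]

[14, 0]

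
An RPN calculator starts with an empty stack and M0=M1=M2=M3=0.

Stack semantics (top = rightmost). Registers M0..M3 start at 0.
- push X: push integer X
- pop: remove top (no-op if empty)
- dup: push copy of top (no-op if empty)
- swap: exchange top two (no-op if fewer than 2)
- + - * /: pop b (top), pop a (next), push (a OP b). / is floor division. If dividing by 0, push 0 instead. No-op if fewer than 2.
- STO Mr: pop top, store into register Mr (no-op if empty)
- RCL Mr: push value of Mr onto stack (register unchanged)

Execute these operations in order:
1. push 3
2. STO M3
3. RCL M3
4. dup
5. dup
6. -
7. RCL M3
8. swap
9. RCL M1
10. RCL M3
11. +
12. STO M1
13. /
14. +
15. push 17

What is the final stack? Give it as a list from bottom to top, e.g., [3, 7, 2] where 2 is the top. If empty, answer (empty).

After op 1 (push 3): stack=[3] mem=[0,0,0,0]
After op 2 (STO M3): stack=[empty] mem=[0,0,0,3]
After op 3 (RCL M3): stack=[3] mem=[0,0,0,3]
After op 4 (dup): stack=[3,3] mem=[0,0,0,3]
After op 5 (dup): stack=[3,3,3] mem=[0,0,0,3]
After op 6 (-): stack=[3,0] mem=[0,0,0,3]
After op 7 (RCL M3): stack=[3,0,3] mem=[0,0,0,3]
After op 8 (swap): stack=[3,3,0] mem=[0,0,0,3]
After op 9 (RCL M1): stack=[3,3,0,0] mem=[0,0,0,3]
After op 10 (RCL M3): stack=[3,3,0,0,3] mem=[0,0,0,3]
After op 11 (+): stack=[3,3,0,3] mem=[0,0,0,3]
After op 12 (STO M1): stack=[3,3,0] mem=[0,3,0,3]
After op 13 (/): stack=[3,0] mem=[0,3,0,3]
After op 14 (+): stack=[3] mem=[0,3,0,3]
After op 15 (push 17): stack=[3,17] mem=[0,3,0,3]

Answer: [3, 17]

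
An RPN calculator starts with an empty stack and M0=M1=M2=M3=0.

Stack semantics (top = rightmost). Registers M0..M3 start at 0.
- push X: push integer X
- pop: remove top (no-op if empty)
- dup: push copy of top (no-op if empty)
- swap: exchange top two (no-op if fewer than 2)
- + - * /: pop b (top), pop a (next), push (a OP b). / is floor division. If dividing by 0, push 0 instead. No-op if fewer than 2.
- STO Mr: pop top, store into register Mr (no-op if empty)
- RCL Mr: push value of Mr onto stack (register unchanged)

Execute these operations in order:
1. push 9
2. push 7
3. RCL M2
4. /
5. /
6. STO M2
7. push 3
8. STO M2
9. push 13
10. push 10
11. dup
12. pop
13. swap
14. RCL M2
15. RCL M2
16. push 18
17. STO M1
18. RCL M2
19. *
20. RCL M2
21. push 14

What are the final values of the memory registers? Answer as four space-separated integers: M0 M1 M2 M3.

Answer: 0 18 3 0

Derivation:
After op 1 (push 9): stack=[9] mem=[0,0,0,0]
After op 2 (push 7): stack=[9,7] mem=[0,0,0,0]
After op 3 (RCL M2): stack=[9,7,0] mem=[0,0,0,0]
After op 4 (/): stack=[9,0] mem=[0,0,0,0]
After op 5 (/): stack=[0] mem=[0,0,0,0]
After op 6 (STO M2): stack=[empty] mem=[0,0,0,0]
After op 7 (push 3): stack=[3] mem=[0,0,0,0]
After op 8 (STO M2): stack=[empty] mem=[0,0,3,0]
After op 9 (push 13): stack=[13] mem=[0,0,3,0]
After op 10 (push 10): stack=[13,10] mem=[0,0,3,0]
After op 11 (dup): stack=[13,10,10] mem=[0,0,3,0]
After op 12 (pop): stack=[13,10] mem=[0,0,3,0]
After op 13 (swap): stack=[10,13] mem=[0,0,3,0]
After op 14 (RCL M2): stack=[10,13,3] mem=[0,0,3,0]
After op 15 (RCL M2): stack=[10,13,3,3] mem=[0,0,3,0]
After op 16 (push 18): stack=[10,13,3,3,18] mem=[0,0,3,0]
After op 17 (STO M1): stack=[10,13,3,3] mem=[0,18,3,0]
After op 18 (RCL M2): stack=[10,13,3,3,3] mem=[0,18,3,0]
After op 19 (*): stack=[10,13,3,9] mem=[0,18,3,0]
After op 20 (RCL M2): stack=[10,13,3,9,3] mem=[0,18,3,0]
After op 21 (push 14): stack=[10,13,3,9,3,14] mem=[0,18,3,0]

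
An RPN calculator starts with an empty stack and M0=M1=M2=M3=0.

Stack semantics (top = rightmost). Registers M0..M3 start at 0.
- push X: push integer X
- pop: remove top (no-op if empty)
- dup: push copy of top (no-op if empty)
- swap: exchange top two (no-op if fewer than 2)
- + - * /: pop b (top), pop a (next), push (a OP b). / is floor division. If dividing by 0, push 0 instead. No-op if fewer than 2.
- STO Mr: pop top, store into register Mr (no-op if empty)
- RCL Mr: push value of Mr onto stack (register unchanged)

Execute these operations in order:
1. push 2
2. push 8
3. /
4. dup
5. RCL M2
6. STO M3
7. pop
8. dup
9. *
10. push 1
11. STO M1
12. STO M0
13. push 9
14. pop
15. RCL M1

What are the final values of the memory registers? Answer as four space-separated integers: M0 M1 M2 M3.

After op 1 (push 2): stack=[2] mem=[0,0,0,0]
After op 2 (push 8): stack=[2,8] mem=[0,0,0,0]
After op 3 (/): stack=[0] mem=[0,0,0,0]
After op 4 (dup): stack=[0,0] mem=[0,0,0,0]
After op 5 (RCL M2): stack=[0,0,0] mem=[0,0,0,0]
After op 6 (STO M3): stack=[0,0] mem=[0,0,0,0]
After op 7 (pop): stack=[0] mem=[0,0,0,0]
After op 8 (dup): stack=[0,0] mem=[0,0,0,0]
After op 9 (*): stack=[0] mem=[0,0,0,0]
After op 10 (push 1): stack=[0,1] mem=[0,0,0,0]
After op 11 (STO M1): stack=[0] mem=[0,1,0,0]
After op 12 (STO M0): stack=[empty] mem=[0,1,0,0]
After op 13 (push 9): stack=[9] mem=[0,1,0,0]
After op 14 (pop): stack=[empty] mem=[0,1,0,0]
After op 15 (RCL M1): stack=[1] mem=[0,1,0,0]

Answer: 0 1 0 0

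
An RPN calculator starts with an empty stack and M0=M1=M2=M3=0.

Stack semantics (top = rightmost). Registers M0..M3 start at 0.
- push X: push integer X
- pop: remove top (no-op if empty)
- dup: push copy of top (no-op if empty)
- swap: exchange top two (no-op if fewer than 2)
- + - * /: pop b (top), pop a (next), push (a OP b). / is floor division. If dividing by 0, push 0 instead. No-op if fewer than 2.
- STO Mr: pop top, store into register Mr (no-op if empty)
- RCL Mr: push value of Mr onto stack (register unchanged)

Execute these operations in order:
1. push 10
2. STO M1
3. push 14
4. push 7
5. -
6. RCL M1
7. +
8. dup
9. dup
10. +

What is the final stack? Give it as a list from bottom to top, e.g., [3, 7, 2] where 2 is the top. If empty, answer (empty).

Answer: [17, 34]

Derivation:
After op 1 (push 10): stack=[10] mem=[0,0,0,0]
After op 2 (STO M1): stack=[empty] mem=[0,10,0,0]
After op 3 (push 14): stack=[14] mem=[0,10,0,0]
After op 4 (push 7): stack=[14,7] mem=[0,10,0,0]
After op 5 (-): stack=[7] mem=[0,10,0,0]
After op 6 (RCL M1): stack=[7,10] mem=[0,10,0,0]
After op 7 (+): stack=[17] mem=[0,10,0,0]
After op 8 (dup): stack=[17,17] mem=[0,10,0,0]
After op 9 (dup): stack=[17,17,17] mem=[0,10,0,0]
After op 10 (+): stack=[17,34] mem=[0,10,0,0]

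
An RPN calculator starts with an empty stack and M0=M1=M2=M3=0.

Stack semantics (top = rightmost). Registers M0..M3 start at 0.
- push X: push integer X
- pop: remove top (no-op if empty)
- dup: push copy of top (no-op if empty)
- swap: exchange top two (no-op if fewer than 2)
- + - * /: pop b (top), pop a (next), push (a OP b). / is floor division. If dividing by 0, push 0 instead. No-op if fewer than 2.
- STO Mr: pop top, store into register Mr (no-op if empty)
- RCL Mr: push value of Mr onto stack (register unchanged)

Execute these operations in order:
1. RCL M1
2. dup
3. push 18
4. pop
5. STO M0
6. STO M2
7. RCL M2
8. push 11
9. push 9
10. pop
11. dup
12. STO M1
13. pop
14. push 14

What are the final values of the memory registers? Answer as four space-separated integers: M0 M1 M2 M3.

After op 1 (RCL M1): stack=[0] mem=[0,0,0,0]
After op 2 (dup): stack=[0,0] mem=[0,0,0,0]
After op 3 (push 18): stack=[0,0,18] mem=[0,0,0,0]
After op 4 (pop): stack=[0,0] mem=[0,0,0,0]
After op 5 (STO M0): stack=[0] mem=[0,0,0,0]
After op 6 (STO M2): stack=[empty] mem=[0,0,0,0]
After op 7 (RCL M2): stack=[0] mem=[0,0,0,0]
After op 8 (push 11): stack=[0,11] mem=[0,0,0,0]
After op 9 (push 9): stack=[0,11,9] mem=[0,0,0,0]
After op 10 (pop): stack=[0,11] mem=[0,0,0,0]
After op 11 (dup): stack=[0,11,11] mem=[0,0,0,0]
After op 12 (STO M1): stack=[0,11] mem=[0,11,0,0]
After op 13 (pop): stack=[0] mem=[0,11,0,0]
After op 14 (push 14): stack=[0,14] mem=[0,11,0,0]

Answer: 0 11 0 0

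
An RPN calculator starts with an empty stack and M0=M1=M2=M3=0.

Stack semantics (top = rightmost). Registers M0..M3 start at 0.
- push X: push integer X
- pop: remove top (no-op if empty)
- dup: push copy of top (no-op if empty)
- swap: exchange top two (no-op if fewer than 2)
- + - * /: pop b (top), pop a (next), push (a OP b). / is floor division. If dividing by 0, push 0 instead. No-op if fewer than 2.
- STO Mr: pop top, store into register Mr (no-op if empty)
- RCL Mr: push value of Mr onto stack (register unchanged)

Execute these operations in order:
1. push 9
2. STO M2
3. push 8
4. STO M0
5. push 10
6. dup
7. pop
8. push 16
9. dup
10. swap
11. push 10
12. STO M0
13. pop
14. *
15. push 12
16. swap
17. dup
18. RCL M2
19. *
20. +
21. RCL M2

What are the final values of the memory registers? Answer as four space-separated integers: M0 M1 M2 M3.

After op 1 (push 9): stack=[9] mem=[0,0,0,0]
After op 2 (STO M2): stack=[empty] mem=[0,0,9,0]
After op 3 (push 8): stack=[8] mem=[0,0,9,0]
After op 4 (STO M0): stack=[empty] mem=[8,0,9,0]
After op 5 (push 10): stack=[10] mem=[8,0,9,0]
After op 6 (dup): stack=[10,10] mem=[8,0,9,0]
After op 7 (pop): stack=[10] mem=[8,0,9,0]
After op 8 (push 16): stack=[10,16] mem=[8,0,9,0]
After op 9 (dup): stack=[10,16,16] mem=[8,0,9,0]
After op 10 (swap): stack=[10,16,16] mem=[8,0,9,0]
After op 11 (push 10): stack=[10,16,16,10] mem=[8,0,9,0]
After op 12 (STO M0): stack=[10,16,16] mem=[10,0,9,0]
After op 13 (pop): stack=[10,16] mem=[10,0,9,0]
After op 14 (*): stack=[160] mem=[10,0,9,0]
After op 15 (push 12): stack=[160,12] mem=[10,0,9,0]
After op 16 (swap): stack=[12,160] mem=[10,0,9,0]
After op 17 (dup): stack=[12,160,160] mem=[10,0,9,0]
After op 18 (RCL M2): stack=[12,160,160,9] mem=[10,0,9,0]
After op 19 (*): stack=[12,160,1440] mem=[10,0,9,0]
After op 20 (+): stack=[12,1600] mem=[10,0,9,0]
After op 21 (RCL M2): stack=[12,1600,9] mem=[10,0,9,0]

Answer: 10 0 9 0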